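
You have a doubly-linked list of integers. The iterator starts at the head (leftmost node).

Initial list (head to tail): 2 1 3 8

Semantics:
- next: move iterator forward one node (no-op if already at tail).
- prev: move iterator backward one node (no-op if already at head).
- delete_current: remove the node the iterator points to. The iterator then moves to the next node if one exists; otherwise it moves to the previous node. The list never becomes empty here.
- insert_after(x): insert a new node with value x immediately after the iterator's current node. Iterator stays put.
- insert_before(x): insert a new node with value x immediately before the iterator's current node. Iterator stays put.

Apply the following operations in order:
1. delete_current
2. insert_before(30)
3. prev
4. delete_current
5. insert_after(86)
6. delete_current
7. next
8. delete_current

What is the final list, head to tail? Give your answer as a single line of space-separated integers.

Answer: 86 8

Derivation:
After 1 (delete_current): list=[1, 3, 8] cursor@1
After 2 (insert_before(30)): list=[30, 1, 3, 8] cursor@1
After 3 (prev): list=[30, 1, 3, 8] cursor@30
After 4 (delete_current): list=[1, 3, 8] cursor@1
After 5 (insert_after(86)): list=[1, 86, 3, 8] cursor@1
After 6 (delete_current): list=[86, 3, 8] cursor@86
After 7 (next): list=[86, 3, 8] cursor@3
After 8 (delete_current): list=[86, 8] cursor@8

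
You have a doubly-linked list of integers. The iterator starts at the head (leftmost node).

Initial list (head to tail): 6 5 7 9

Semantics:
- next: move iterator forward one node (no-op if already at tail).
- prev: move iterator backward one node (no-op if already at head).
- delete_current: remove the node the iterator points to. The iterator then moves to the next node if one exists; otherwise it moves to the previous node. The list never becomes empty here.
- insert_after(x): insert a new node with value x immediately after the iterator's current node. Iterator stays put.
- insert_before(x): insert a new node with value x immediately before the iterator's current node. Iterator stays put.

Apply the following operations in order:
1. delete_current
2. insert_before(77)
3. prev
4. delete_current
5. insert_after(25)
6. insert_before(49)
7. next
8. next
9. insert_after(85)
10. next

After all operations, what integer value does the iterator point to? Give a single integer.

Answer: 85

Derivation:
After 1 (delete_current): list=[5, 7, 9] cursor@5
After 2 (insert_before(77)): list=[77, 5, 7, 9] cursor@5
After 3 (prev): list=[77, 5, 7, 9] cursor@77
After 4 (delete_current): list=[5, 7, 9] cursor@5
After 5 (insert_after(25)): list=[5, 25, 7, 9] cursor@5
After 6 (insert_before(49)): list=[49, 5, 25, 7, 9] cursor@5
After 7 (next): list=[49, 5, 25, 7, 9] cursor@25
After 8 (next): list=[49, 5, 25, 7, 9] cursor@7
After 9 (insert_after(85)): list=[49, 5, 25, 7, 85, 9] cursor@7
After 10 (next): list=[49, 5, 25, 7, 85, 9] cursor@85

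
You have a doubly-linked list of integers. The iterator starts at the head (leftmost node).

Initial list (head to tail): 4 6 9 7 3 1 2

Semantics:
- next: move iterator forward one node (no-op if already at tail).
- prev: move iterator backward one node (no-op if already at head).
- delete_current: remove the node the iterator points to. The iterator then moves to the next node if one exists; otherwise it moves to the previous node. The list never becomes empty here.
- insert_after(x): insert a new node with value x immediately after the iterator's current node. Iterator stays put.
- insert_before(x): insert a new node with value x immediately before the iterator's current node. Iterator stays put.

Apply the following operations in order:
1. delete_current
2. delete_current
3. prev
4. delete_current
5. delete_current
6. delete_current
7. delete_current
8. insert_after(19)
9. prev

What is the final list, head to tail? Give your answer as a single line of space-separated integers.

After 1 (delete_current): list=[6, 9, 7, 3, 1, 2] cursor@6
After 2 (delete_current): list=[9, 7, 3, 1, 2] cursor@9
After 3 (prev): list=[9, 7, 3, 1, 2] cursor@9
After 4 (delete_current): list=[7, 3, 1, 2] cursor@7
After 5 (delete_current): list=[3, 1, 2] cursor@3
After 6 (delete_current): list=[1, 2] cursor@1
After 7 (delete_current): list=[2] cursor@2
After 8 (insert_after(19)): list=[2, 19] cursor@2
After 9 (prev): list=[2, 19] cursor@2

Answer: 2 19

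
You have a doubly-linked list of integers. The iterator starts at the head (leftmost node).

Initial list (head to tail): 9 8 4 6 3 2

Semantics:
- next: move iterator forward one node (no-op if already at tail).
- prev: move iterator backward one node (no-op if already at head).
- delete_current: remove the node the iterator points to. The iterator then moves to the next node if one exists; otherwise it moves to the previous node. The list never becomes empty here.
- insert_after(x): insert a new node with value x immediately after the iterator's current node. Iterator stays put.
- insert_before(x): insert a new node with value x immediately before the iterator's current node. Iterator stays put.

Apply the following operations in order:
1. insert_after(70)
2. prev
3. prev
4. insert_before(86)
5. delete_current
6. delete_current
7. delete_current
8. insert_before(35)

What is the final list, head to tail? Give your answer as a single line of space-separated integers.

After 1 (insert_after(70)): list=[9, 70, 8, 4, 6, 3, 2] cursor@9
After 2 (prev): list=[9, 70, 8, 4, 6, 3, 2] cursor@9
After 3 (prev): list=[9, 70, 8, 4, 6, 3, 2] cursor@9
After 4 (insert_before(86)): list=[86, 9, 70, 8, 4, 6, 3, 2] cursor@9
After 5 (delete_current): list=[86, 70, 8, 4, 6, 3, 2] cursor@70
After 6 (delete_current): list=[86, 8, 4, 6, 3, 2] cursor@8
After 7 (delete_current): list=[86, 4, 6, 3, 2] cursor@4
After 8 (insert_before(35)): list=[86, 35, 4, 6, 3, 2] cursor@4

Answer: 86 35 4 6 3 2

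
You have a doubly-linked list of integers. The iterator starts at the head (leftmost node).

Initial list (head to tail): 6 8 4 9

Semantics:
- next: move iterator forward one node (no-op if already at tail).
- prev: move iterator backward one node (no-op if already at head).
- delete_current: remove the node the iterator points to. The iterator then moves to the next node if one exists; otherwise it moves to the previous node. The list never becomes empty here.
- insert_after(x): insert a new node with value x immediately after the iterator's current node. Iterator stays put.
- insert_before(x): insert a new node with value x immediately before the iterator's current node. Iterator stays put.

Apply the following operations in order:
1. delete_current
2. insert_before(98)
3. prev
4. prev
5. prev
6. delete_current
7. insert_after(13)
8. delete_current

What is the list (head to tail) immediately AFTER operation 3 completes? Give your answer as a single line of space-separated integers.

Answer: 98 8 4 9

Derivation:
After 1 (delete_current): list=[8, 4, 9] cursor@8
After 2 (insert_before(98)): list=[98, 8, 4, 9] cursor@8
After 3 (prev): list=[98, 8, 4, 9] cursor@98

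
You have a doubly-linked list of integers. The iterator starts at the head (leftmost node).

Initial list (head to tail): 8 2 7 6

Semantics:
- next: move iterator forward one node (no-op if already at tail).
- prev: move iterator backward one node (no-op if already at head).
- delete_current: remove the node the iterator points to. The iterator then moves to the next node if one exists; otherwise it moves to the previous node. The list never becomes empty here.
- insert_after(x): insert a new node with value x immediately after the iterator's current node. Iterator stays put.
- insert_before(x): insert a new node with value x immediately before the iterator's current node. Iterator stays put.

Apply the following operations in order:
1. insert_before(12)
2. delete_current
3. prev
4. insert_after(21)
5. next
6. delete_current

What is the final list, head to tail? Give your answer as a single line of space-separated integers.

After 1 (insert_before(12)): list=[12, 8, 2, 7, 6] cursor@8
After 2 (delete_current): list=[12, 2, 7, 6] cursor@2
After 3 (prev): list=[12, 2, 7, 6] cursor@12
After 4 (insert_after(21)): list=[12, 21, 2, 7, 6] cursor@12
After 5 (next): list=[12, 21, 2, 7, 6] cursor@21
After 6 (delete_current): list=[12, 2, 7, 6] cursor@2

Answer: 12 2 7 6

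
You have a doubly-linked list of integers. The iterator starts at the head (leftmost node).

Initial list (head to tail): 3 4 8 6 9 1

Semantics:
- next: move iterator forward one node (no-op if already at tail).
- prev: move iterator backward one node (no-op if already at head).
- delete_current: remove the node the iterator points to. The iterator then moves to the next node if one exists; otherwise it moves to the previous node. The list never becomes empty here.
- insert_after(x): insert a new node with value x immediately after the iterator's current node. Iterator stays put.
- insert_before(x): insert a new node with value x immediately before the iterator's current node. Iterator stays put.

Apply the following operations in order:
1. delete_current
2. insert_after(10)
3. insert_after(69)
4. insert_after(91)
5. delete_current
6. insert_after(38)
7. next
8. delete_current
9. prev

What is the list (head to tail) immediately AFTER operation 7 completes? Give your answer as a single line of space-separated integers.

Answer: 91 38 69 10 8 6 9 1

Derivation:
After 1 (delete_current): list=[4, 8, 6, 9, 1] cursor@4
After 2 (insert_after(10)): list=[4, 10, 8, 6, 9, 1] cursor@4
After 3 (insert_after(69)): list=[4, 69, 10, 8, 6, 9, 1] cursor@4
After 4 (insert_after(91)): list=[4, 91, 69, 10, 8, 6, 9, 1] cursor@4
After 5 (delete_current): list=[91, 69, 10, 8, 6, 9, 1] cursor@91
After 6 (insert_after(38)): list=[91, 38, 69, 10, 8, 6, 9, 1] cursor@91
After 7 (next): list=[91, 38, 69, 10, 8, 6, 9, 1] cursor@38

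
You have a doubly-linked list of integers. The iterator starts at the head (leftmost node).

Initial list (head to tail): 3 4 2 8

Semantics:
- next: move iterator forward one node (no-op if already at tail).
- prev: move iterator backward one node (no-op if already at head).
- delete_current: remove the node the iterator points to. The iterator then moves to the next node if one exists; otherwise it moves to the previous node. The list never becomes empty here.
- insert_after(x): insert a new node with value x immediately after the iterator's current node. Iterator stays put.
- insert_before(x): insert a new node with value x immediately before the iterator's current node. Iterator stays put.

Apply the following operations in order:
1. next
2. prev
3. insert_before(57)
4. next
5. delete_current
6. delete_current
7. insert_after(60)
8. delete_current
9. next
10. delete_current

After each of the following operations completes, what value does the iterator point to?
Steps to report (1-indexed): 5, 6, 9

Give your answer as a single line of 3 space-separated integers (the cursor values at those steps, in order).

After 1 (next): list=[3, 4, 2, 8] cursor@4
After 2 (prev): list=[3, 4, 2, 8] cursor@3
After 3 (insert_before(57)): list=[57, 3, 4, 2, 8] cursor@3
After 4 (next): list=[57, 3, 4, 2, 8] cursor@4
After 5 (delete_current): list=[57, 3, 2, 8] cursor@2
After 6 (delete_current): list=[57, 3, 8] cursor@8
After 7 (insert_after(60)): list=[57, 3, 8, 60] cursor@8
After 8 (delete_current): list=[57, 3, 60] cursor@60
After 9 (next): list=[57, 3, 60] cursor@60
After 10 (delete_current): list=[57, 3] cursor@3

Answer: 2 8 60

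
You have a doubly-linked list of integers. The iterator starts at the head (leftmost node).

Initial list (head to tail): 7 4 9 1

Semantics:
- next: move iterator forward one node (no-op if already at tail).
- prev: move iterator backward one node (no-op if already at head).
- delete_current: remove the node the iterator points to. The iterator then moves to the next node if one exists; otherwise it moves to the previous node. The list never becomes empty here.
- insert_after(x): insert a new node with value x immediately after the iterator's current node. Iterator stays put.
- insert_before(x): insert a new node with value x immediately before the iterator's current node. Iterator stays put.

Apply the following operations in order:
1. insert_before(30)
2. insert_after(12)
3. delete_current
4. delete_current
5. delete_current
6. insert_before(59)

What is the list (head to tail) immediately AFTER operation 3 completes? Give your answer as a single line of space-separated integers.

After 1 (insert_before(30)): list=[30, 7, 4, 9, 1] cursor@7
After 2 (insert_after(12)): list=[30, 7, 12, 4, 9, 1] cursor@7
After 3 (delete_current): list=[30, 12, 4, 9, 1] cursor@12

Answer: 30 12 4 9 1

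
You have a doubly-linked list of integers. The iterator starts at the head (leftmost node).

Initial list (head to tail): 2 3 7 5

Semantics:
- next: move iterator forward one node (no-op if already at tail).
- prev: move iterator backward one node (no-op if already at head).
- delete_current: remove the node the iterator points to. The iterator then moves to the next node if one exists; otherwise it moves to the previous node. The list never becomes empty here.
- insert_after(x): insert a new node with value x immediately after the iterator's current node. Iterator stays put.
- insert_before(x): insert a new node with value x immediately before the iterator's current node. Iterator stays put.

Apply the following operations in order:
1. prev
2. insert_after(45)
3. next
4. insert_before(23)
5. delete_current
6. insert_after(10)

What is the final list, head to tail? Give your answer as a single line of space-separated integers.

After 1 (prev): list=[2, 3, 7, 5] cursor@2
After 2 (insert_after(45)): list=[2, 45, 3, 7, 5] cursor@2
After 3 (next): list=[2, 45, 3, 7, 5] cursor@45
After 4 (insert_before(23)): list=[2, 23, 45, 3, 7, 5] cursor@45
After 5 (delete_current): list=[2, 23, 3, 7, 5] cursor@3
After 6 (insert_after(10)): list=[2, 23, 3, 10, 7, 5] cursor@3

Answer: 2 23 3 10 7 5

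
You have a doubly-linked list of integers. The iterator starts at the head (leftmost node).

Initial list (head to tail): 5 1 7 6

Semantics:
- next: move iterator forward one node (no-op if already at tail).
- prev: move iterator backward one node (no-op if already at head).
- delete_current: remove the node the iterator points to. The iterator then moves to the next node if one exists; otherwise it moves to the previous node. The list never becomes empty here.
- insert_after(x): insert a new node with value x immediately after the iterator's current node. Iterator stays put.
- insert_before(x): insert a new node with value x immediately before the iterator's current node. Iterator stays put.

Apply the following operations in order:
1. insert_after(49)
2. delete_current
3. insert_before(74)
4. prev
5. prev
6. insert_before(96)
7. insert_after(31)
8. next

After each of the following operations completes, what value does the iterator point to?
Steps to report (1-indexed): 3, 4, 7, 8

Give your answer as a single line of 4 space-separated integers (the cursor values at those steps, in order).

After 1 (insert_after(49)): list=[5, 49, 1, 7, 6] cursor@5
After 2 (delete_current): list=[49, 1, 7, 6] cursor@49
After 3 (insert_before(74)): list=[74, 49, 1, 7, 6] cursor@49
After 4 (prev): list=[74, 49, 1, 7, 6] cursor@74
After 5 (prev): list=[74, 49, 1, 7, 6] cursor@74
After 6 (insert_before(96)): list=[96, 74, 49, 1, 7, 6] cursor@74
After 7 (insert_after(31)): list=[96, 74, 31, 49, 1, 7, 6] cursor@74
After 8 (next): list=[96, 74, 31, 49, 1, 7, 6] cursor@31

Answer: 49 74 74 31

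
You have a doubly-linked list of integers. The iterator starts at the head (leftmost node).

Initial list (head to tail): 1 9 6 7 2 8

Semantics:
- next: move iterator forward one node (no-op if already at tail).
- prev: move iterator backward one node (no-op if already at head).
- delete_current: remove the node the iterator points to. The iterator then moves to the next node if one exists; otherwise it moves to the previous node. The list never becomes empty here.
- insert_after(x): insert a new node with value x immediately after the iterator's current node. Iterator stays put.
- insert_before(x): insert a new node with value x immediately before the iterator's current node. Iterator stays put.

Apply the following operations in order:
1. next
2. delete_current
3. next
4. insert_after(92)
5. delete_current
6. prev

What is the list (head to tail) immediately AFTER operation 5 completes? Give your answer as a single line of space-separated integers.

After 1 (next): list=[1, 9, 6, 7, 2, 8] cursor@9
After 2 (delete_current): list=[1, 6, 7, 2, 8] cursor@6
After 3 (next): list=[1, 6, 7, 2, 8] cursor@7
After 4 (insert_after(92)): list=[1, 6, 7, 92, 2, 8] cursor@7
After 5 (delete_current): list=[1, 6, 92, 2, 8] cursor@92

Answer: 1 6 92 2 8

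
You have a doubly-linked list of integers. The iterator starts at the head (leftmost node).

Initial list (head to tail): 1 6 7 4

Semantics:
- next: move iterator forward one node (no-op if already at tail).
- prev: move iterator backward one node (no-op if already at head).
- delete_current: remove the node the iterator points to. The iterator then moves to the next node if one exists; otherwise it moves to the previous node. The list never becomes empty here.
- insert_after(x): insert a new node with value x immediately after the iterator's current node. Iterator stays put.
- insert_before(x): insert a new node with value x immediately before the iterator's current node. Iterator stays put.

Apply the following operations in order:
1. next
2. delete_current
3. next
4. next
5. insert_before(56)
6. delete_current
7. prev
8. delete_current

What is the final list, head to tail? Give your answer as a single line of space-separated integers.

Answer: 1 56

Derivation:
After 1 (next): list=[1, 6, 7, 4] cursor@6
After 2 (delete_current): list=[1, 7, 4] cursor@7
After 3 (next): list=[1, 7, 4] cursor@4
After 4 (next): list=[1, 7, 4] cursor@4
After 5 (insert_before(56)): list=[1, 7, 56, 4] cursor@4
After 6 (delete_current): list=[1, 7, 56] cursor@56
After 7 (prev): list=[1, 7, 56] cursor@7
After 8 (delete_current): list=[1, 56] cursor@56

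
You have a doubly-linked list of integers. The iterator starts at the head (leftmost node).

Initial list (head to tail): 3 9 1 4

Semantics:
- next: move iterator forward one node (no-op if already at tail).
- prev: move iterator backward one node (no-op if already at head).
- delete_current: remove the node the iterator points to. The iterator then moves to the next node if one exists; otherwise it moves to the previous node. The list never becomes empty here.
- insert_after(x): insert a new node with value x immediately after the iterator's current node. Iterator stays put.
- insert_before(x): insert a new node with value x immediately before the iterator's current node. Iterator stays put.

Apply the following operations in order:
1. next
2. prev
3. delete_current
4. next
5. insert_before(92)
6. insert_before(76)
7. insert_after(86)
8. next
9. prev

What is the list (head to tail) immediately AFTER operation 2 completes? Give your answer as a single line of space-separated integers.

Answer: 3 9 1 4

Derivation:
After 1 (next): list=[3, 9, 1, 4] cursor@9
After 2 (prev): list=[3, 9, 1, 4] cursor@3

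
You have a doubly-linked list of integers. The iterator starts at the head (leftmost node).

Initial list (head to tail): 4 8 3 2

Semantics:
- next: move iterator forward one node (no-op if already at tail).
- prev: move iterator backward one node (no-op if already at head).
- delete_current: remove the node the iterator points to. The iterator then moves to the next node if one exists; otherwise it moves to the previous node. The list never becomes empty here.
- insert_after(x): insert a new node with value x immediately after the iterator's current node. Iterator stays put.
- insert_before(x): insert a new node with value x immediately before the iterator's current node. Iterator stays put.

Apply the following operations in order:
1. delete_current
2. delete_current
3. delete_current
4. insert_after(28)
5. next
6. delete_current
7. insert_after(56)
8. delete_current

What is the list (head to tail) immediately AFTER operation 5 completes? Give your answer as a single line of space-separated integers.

After 1 (delete_current): list=[8, 3, 2] cursor@8
After 2 (delete_current): list=[3, 2] cursor@3
After 3 (delete_current): list=[2] cursor@2
After 4 (insert_after(28)): list=[2, 28] cursor@2
After 5 (next): list=[2, 28] cursor@28

Answer: 2 28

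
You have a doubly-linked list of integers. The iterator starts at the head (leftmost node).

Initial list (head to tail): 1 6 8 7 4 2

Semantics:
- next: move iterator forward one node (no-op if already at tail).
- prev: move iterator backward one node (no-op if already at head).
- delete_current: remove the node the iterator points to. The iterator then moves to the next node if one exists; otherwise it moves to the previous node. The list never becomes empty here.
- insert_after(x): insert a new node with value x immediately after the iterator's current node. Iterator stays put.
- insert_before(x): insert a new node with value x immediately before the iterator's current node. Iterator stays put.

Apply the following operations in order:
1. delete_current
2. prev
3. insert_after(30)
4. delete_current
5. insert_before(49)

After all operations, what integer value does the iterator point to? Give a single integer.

Answer: 30

Derivation:
After 1 (delete_current): list=[6, 8, 7, 4, 2] cursor@6
After 2 (prev): list=[6, 8, 7, 4, 2] cursor@6
After 3 (insert_after(30)): list=[6, 30, 8, 7, 4, 2] cursor@6
After 4 (delete_current): list=[30, 8, 7, 4, 2] cursor@30
After 5 (insert_before(49)): list=[49, 30, 8, 7, 4, 2] cursor@30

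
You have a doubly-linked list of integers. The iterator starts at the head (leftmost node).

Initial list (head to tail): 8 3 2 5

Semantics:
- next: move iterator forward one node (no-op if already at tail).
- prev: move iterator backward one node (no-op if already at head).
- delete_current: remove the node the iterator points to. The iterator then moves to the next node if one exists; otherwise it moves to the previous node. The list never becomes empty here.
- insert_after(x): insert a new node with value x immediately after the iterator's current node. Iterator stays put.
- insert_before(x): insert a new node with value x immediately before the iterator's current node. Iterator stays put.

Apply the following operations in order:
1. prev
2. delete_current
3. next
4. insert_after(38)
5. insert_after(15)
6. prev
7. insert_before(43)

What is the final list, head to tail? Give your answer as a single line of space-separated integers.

After 1 (prev): list=[8, 3, 2, 5] cursor@8
After 2 (delete_current): list=[3, 2, 5] cursor@3
After 3 (next): list=[3, 2, 5] cursor@2
After 4 (insert_after(38)): list=[3, 2, 38, 5] cursor@2
After 5 (insert_after(15)): list=[3, 2, 15, 38, 5] cursor@2
After 6 (prev): list=[3, 2, 15, 38, 5] cursor@3
After 7 (insert_before(43)): list=[43, 3, 2, 15, 38, 5] cursor@3

Answer: 43 3 2 15 38 5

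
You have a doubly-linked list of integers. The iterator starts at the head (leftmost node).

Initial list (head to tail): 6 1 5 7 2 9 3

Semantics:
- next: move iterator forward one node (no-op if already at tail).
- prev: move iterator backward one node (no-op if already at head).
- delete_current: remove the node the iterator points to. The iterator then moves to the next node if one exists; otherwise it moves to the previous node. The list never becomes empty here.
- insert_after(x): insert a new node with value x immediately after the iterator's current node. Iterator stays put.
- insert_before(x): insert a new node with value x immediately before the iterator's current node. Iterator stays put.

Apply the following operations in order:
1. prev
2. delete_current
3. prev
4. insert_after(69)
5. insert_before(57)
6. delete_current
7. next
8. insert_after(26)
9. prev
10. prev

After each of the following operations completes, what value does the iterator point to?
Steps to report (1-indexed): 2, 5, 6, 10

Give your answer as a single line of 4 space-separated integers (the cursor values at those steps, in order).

After 1 (prev): list=[6, 1, 5, 7, 2, 9, 3] cursor@6
After 2 (delete_current): list=[1, 5, 7, 2, 9, 3] cursor@1
After 3 (prev): list=[1, 5, 7, 2, 9, 3] cursor@1
After 4 (insert_after(69)): list=[1, 69, 5, 7, 2, 9, 3] cursor@1
After 5 (insert_before(57)): list=[57, 1, 69, 5, 7, 2, 9, 3] cursor@1
After 6 (delete_current): list=[57, 69, 5, 7, 2, 9, 3] cursor@69
After 7 (next): list=[57, 69, 5, 7, 2, 9, 3] cursor@5
After 8 (insert_after(26)): list=[57, 69, 5, 26, 7, 2, 9, 3] cursor@5
After 9 (prev): list=[57, 69, 5, 26, 7, 2, 9, 3] cursor@69
After 10 (prev): list=[57, 69, 5, 26, 7, 2, 9, 3] cursor@57

Answer: 1 1 69 57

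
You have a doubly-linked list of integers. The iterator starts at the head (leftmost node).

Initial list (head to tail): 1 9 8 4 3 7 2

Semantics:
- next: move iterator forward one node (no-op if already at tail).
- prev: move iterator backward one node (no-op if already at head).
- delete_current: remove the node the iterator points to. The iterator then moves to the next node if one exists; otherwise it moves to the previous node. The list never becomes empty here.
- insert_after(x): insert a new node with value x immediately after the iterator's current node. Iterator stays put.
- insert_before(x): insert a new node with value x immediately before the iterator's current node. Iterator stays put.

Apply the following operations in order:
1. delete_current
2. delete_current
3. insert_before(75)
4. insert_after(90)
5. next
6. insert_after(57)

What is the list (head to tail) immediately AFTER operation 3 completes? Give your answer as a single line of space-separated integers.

After 1 (delete_current): list=[9, 8, 4, 3, 7, 2] cursor@9
After 2 (delete_current): list=[8, 4, 3, 7, 2] cursor@8
After 3 (insert_before(75)): list=[75, 8, 4, 3, 7, 2] cursor@8

Answer: 75 8 4 3 7 2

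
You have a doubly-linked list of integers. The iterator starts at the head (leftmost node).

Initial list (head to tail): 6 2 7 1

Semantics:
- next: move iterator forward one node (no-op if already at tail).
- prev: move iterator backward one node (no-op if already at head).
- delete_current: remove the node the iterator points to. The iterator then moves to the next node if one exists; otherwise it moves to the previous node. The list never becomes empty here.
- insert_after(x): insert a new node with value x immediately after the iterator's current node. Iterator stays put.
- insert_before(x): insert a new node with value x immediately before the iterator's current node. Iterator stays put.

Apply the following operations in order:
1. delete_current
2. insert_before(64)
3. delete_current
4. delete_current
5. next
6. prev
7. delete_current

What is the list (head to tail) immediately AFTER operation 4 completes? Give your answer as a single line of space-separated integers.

Answer: 64 1

Derivation:
After 1 (delete_current): list=[2, 7, 1] cursor@2
After 2 (insert_before(64)): list=[64, 2, 7, 1] cursor@2
After 3 (delete_current): list=[64, 7, 1] cursor@7
After 4 (delete_current): list=[64, 1] cursor@1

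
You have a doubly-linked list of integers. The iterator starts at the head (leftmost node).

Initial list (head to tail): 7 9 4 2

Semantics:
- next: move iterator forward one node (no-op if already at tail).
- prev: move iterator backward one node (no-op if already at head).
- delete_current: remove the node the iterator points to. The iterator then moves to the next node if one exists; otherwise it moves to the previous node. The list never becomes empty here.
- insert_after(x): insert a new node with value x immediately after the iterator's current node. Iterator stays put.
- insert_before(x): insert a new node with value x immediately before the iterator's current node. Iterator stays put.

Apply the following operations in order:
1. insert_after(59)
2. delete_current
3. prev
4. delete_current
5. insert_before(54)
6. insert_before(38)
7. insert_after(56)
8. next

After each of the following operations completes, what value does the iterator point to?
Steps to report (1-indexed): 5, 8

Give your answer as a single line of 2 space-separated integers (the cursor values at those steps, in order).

Answer: 9 56

Derivation:
After 1 (insert_after(59)): list=[7, 59, 9, 4, 2] cursor@7
After 2 (delete_current): list=[59, 9, 4, 2] cursor@59
After 3 (prev): list=[59, 9, 4, 2] cursor@59
After 4 (delete_current): list=[9, 4, 2] cursor@9
After 5 (insert_before(54)): list=[54, 9, 4, 2] cursor@9
After 6 (insert_before(38)): list=[54, 38, 9, 4, 2] cursor@9
After 7 (insert_after(56)): list=[54, 38, 9, 56, 4, 2] cursor@9
After 8 (next): list=[54, 38, 9, 56, 4, 2] cursor@56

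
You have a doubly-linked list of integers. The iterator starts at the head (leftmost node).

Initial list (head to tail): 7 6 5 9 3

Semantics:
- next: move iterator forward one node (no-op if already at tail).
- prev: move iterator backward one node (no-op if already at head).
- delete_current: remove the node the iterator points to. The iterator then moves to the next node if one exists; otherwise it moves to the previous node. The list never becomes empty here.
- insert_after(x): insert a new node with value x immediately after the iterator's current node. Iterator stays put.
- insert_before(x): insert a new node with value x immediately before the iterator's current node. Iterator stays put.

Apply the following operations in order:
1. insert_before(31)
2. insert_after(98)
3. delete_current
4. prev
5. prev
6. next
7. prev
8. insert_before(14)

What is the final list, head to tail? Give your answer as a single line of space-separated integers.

Answer: 14 31 98 6 5 9 3

Derivation:
After 1 (insert_before(31)): list=[31, 7, 6, 5, 9, 3] cursor@7
After 2 (insert_after(98)): list=[31, 7, 98, 6, 5, 9, 3] cursor@7
After 3 (delete_current): list=[31, 98, 6, 5, 9, 3] cursor@98
After 4 (prev): list=[31, 98, 6, 5, 9, 3] cursor@31
After 5 (prev): list=[31, 98, 6, 5, 9, 3] cursor@31
After 6 (next): list=[31, 98, 6, 5, 9, 3] cursor@98
After 7 (prev): list=[31, 98, 6, 5, 9, 3] cursor@31
After 8 (insert_before(14)): list=[14, 31, 98, 6, 5, 9, 3] cursor@31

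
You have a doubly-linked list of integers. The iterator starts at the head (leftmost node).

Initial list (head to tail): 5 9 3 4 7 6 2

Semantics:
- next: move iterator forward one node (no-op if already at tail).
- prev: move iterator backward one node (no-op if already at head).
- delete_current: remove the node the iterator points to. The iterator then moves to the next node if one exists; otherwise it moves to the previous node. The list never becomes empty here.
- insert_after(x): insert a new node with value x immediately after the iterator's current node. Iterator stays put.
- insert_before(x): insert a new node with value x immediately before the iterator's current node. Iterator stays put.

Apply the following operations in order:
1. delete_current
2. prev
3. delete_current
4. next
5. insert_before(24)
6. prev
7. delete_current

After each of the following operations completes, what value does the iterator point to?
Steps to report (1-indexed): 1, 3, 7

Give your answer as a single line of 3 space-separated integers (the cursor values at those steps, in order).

Answer: 9 3 4

Derivation:
After 1 (delete_current): list=[9, 3, 4, 7, 6, 2] cursor@9
After 2 (prev): list=[9, 3, 4, 7, 6, 2] cursor@9
After 3 (delete_current): list=[3, 4, 7, 6, 2] cursor@3
After 4 (next): list=[3, 4, 7, 6, 2] cursor@4
After 5 (insert_before(24)): list=[3, 24, 4, 7, 6, 2] cursor@4
After 6 (prev): list=[3, 24, 4, 7, 6, 2] cursor@24
After 7 (delete_current): list=[3, 4, 7, 6, 2] cursor@4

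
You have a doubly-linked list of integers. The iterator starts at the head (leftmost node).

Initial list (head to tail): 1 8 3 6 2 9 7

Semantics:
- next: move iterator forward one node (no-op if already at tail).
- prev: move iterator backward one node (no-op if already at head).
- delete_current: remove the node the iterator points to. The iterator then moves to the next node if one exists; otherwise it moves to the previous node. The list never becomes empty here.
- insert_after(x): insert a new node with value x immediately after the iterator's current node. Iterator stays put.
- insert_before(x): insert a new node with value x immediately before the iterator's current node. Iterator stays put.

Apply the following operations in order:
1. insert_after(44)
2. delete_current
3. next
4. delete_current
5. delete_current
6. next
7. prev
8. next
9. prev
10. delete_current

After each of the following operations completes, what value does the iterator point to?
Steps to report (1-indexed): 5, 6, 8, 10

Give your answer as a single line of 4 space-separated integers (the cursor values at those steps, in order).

After 1 (insert_after(44)): list=[1, 44, 8, 3, 6, 2, 9, 7] cursor@1
After 2 (delete_current): list=[44, 8, 3, 6, 2, 9, 7] cursor@44
After 3 (next): list=[44, 8, 3, 6, 2, 9, 7] cursor@8
After 4 (delete_current): list=[44, 3, 6, 2, 9, 7] cursor@3
After 5 (delete_current): list=[44, 6, 2, 9, 7] cursor@6
After 6 (next): list=[44, 6, 2, 9, 7] cursor@2
After 7 (prev): list=[44, 6, 2, 9, 7] cursor@6
After 8 (next): list=[44, 6, 2, 9, 7] cursor@2
After 9 (prev): list=[44, 6, 2, 9, 7] cursor@6
After 10 (delete_current): list=[44, 2, 9, 7] cursor@2

Answer: 6 2 2 2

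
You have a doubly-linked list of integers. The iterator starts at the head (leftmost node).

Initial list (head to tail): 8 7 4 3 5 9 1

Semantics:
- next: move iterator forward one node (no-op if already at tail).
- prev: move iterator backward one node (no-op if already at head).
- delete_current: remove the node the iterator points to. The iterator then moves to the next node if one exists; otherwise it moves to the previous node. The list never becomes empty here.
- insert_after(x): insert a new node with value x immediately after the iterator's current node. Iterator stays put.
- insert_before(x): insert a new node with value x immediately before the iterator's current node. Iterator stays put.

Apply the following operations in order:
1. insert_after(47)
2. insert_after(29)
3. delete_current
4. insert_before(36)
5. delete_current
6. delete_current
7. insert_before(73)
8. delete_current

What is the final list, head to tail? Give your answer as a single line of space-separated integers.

Answer: 36 73 4 3 5 9 1

Derivation:
After 1 (insert_after(47)): list=[8, 47, 7, 4, 3, 5, 9, 1] cursor@8
After 2 (insert_after(29)): list=[8, 29, 47, 7, 4, 3, 5, 9, 1] cursor@8
After 3 (delete_current): list=[29, 47, 7, 4, 3, 5, 9, 1] cursor@29
After 4 (insert_before(36)): list=[36, 29, 47, 7, 4, 3, 5, 9, 1] cursor@29
After 5 (delete_current): list=[36, 47, 7, 4, 3, 5, 9, 1] cursor@47
After 6 (delete_current): list=[36, 7, 4, 3, 5, 9, 1] cursor@7
After 7 (insert_before(73)): list=[36, 73, 7, 4, 3, 5, 9, 1] cursor@7
After 8 (delete_current): list=[36, 73, 4, 3, 5, 9, 1] cursor@4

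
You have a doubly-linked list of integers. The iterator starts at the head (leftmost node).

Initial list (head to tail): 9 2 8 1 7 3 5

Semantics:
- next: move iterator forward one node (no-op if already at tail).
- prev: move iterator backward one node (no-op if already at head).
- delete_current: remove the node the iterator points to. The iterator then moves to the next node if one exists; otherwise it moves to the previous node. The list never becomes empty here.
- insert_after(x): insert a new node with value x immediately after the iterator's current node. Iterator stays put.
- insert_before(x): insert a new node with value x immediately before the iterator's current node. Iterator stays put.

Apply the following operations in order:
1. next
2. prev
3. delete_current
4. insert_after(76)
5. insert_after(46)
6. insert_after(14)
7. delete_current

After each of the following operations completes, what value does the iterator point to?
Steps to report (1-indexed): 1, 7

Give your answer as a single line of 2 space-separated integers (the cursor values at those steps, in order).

After 1 (next): list=[9, 2, 8, 1, 7, 3, 5] cursor@2
After 2 (prev): list=[9, 2, 8, 1, 7, 3, 5] cursor@9
After 3 (delete_current): list=[2, 8, 1, 7, 3, 5] cursor@2
After 4 (insert_after(76)): list=[2, 76, 8, 1, 7, 3, 5] cursor@2
After 5 (insert_after(46)): list=[2, 46, 76, 8, 1, 7, 3, 5] cursor@2
After 6 (insert_after(14)): list=[2, 14, 46, 76, 8, 1, 7, 3, 5] cursor@2
After 7 (delete_current): list=[14, 46, 76, 8, 1, 7, 3, 5] cursor@14

Answer: 2 14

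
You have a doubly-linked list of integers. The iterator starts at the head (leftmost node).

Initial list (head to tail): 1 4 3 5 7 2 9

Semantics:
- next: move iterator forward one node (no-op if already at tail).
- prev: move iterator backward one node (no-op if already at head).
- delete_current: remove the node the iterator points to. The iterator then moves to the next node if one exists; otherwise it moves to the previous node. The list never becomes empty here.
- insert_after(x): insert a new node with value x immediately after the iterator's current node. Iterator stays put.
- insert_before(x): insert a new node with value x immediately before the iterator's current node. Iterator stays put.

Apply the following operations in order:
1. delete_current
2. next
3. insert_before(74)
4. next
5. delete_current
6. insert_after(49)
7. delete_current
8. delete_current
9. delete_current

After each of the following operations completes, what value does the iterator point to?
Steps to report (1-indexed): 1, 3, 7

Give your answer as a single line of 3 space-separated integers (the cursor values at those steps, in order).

Answer: 4 3 49

Derivation:
After 1 (delete_current): list=[4, 3, 5, 7, 2, 9] cursor@4
After 2 (next): list=[4, 3, 5, 7, 2, 9] cursor@3
After 3 (insert_before(74)): list=[4, 74, 3, 5, 7, 2, 9] cursor@3
After 4 (next): list=[4, 74, 3, 5, 7, 2, 9] cursor@5
After 5 (delete_current): list=[4, 74, 3, 7, 2, 9] cursor@7
After 6 (insert_after(49)): list=[4, 74, 3, 7, 49, 2, 9] cursor@7
After 7 (delete_current): list=[4, 74, 3, 49, 2, 9] cursor@49
After 8 (delete_current): list=[4, 74, 3, 2, 9] cursor@2
After 9 (delete_current): list=[4, 74, 3, 9] cursor@9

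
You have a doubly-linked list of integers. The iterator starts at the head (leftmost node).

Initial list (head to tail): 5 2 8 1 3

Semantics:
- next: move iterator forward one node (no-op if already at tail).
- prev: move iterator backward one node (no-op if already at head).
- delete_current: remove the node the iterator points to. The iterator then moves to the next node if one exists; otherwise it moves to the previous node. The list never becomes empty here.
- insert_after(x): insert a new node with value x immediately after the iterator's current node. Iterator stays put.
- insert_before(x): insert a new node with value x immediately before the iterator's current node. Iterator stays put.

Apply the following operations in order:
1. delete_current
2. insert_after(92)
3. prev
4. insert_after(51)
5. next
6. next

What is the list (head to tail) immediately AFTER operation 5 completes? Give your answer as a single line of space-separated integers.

After 1 (delete_current): list=[2, 8, 1, 3] cursor@2
After 2 (insert_after(92)): list=[2, 92, 8, 1, 3] cursor@2
After 3 (prev): list=[2, 92, 8, 1, 3] cursor@2
After 4 (insert_after(51)): list=[2, 51, 92, 8, 1, 3] cursor@2
After 5 (next): list=[2, 51, 92, 8, 1, 3] cursor@51

Answer: 2 51 92 8 1 3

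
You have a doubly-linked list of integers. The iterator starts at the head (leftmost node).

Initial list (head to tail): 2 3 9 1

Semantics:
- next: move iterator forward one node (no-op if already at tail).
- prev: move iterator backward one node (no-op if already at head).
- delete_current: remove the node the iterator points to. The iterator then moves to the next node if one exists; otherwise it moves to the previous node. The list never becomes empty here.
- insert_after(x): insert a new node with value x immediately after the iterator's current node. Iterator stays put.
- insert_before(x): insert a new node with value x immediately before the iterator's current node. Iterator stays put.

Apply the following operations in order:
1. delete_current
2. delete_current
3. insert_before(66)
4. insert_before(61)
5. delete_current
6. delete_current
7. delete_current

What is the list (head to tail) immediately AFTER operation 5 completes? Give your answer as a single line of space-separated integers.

After 1 (delete_current): list=[3, 9, 1] cursor@3
After 2 (delete_current): list=[9, 1] cursor@9
After 3 (insert_before(66)): list=[66, 9, 1] cursor@9
After 4 (insert_before(61)): list=[66, 61, 9, 1] cursor@9
After 5 (delete_current): list=[66, 61, 1] cursor@1

Answer: 66 61 1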